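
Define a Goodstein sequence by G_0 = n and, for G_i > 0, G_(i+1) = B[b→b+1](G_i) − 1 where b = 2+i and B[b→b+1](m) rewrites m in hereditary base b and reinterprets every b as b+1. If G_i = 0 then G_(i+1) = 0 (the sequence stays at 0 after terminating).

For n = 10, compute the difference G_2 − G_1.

942

i=0: 10 = 2^(2 + 1) + 2 (b=2); 2→3: 3^(3 + 1) + 3 = 84; 84−1 = 83
i=1: 83 = 3^(3 + 1) + 2 (b=3); 3→4: 4^(4 + 1) + 2 = 1026; 1026−1 = 1025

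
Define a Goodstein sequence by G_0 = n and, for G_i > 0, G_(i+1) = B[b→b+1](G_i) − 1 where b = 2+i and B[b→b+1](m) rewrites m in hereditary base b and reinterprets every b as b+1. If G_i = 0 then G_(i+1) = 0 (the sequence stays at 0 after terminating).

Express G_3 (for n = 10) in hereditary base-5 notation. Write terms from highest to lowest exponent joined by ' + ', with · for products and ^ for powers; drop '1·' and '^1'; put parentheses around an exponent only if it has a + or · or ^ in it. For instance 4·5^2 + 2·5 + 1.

step 0: 10 = 2^(2 + 1) + 2; sub 3 for 2: 3^(3 + 1) + 3; = 84; G_1 = 84−1 = 83
step 1: 83 = 3^(3 + 1) + 2; sub 4 for 3: 4^(4 + 1) + 2; = 1026; G_2 = 1026−1 = 1025
step 2: 1025 = 4^(4 + 1) + 1; sub 5 for 4: 5^(5 + 1) + 1; = 15626; G_3 = 15626−1 = 15625
step 3: 15625 = 5^(5 + 1); sub 6 for 5: 6^(6 + 1); = 279936; G_4 = 279936−1 = 279935

5^(5 + 1)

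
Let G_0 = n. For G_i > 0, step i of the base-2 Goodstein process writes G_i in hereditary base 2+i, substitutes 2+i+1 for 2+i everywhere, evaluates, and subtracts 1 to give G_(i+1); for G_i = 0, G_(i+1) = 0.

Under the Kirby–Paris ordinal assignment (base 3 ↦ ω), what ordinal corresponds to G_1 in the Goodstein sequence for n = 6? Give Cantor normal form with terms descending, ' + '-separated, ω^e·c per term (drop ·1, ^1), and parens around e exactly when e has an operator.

ω^ω + 2

base 2: 6 = 2^2 + 2; at 3: 3^3 + 3 = 30; next = 29
base 3: 29 = 3^3 + 2; at 4: 4^4 + 2 = 258; next = 257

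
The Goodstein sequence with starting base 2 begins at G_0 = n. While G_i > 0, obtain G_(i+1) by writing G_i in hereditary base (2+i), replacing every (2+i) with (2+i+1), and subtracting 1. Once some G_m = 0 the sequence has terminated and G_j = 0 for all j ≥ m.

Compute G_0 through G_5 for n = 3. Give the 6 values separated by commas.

3, 3, 3, 2, 1, 0

G_0=3  [base 2] 2 + 1  →[2↦3]→  3 + 1 = 4  −1 ⇒ G_1=3
G_1=3  [base 3] 3  →[3↦4]→  4 = 4  −1 ⇒ G_2=3
G_2=3  [base 4] 3  →[4↦5]→  3 = 3  −1 ⇒ G_3=2
G_3=2  [base 5] 2  →[5↦6]→  2 = 2  −1 ⇒ G_4=1
G_4=1  [base 6] 1  →[6↦7]→  1 = 1  −1 ⇒ G_5=0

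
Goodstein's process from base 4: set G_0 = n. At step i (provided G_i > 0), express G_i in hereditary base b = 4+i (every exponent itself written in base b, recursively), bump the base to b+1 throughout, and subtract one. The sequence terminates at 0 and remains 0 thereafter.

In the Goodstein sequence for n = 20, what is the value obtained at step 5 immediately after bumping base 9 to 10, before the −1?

G_0 = 20. HB_4(20) = 4^2 + 4. Bump = 30. G_1 = 29.
G_1 = 29. HB_5(29) = 5^2 + 4. Bump = 40. G_2 = 39.
G_2 = 39. HB_6(39) = 6^2 + 3. Bump = 52. G_3 = 51.
G_3 = 51. HB_7(51) = 7^2 + 2. Bump = 66. G_4 = 65.
G_4 = 65. HB_8(65) = 8^2 + 1. Bump = 82. G_5 = 81.
G_5 = 81. HB_9(81) = 9^2. Bump = 100. G_6 = 99.

100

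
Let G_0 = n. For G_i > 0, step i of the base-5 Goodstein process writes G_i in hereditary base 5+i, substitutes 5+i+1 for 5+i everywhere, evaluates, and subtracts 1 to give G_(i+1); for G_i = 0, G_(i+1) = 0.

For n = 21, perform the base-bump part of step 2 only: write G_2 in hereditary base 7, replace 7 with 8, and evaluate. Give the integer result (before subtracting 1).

30

i=0: 21 = 4·5 + 1 (b=5); 5→6: 4·6 + 1 = 25; 25−1 = 24
i=1: 24 = 4·6 (b=6); 6→7: 4·7 = 28; 28−1 = 27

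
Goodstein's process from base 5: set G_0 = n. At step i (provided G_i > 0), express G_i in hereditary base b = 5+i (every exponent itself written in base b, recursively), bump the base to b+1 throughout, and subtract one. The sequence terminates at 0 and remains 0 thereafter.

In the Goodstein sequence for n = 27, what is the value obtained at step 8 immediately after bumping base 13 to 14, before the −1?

100

27 —HB5→ 5^2 + 2 —bump→ 6^2 + 2 = 38 —(−1)→ 37
37 —HB6→ 6^2 + 1 —bump→ 7^2 + 1 = 50 —(−1)→ 49
49 —HB7→ 7^2 —bump→ 8^2 = 64 —(−1)→ 63
63 —HB8→ 7·8 + 7 —bump→ 7·9 + 7 = 70 —(−1)→ 69
69 —HB9→ 7·9 + 6 —bump→ 7·10 + 6 = 76 —(−1)→ 75
75 —HB10→ 7·10 + 5 —bump→ 7·11 + 5 = 82 —(−1)→ 81
81 —HB11→ 7·11 + 4 —bump→ 7·12 + 4 = 88 —(−1)→ 87
87 —HB12→ 7·12 + 3 —bump→ 7·13 + 3 = 94 —(−1)→ 93
93 —HB13→ 7·13 + 2 —bump→ 7·14 + 2 = 100 —(−1)→ 99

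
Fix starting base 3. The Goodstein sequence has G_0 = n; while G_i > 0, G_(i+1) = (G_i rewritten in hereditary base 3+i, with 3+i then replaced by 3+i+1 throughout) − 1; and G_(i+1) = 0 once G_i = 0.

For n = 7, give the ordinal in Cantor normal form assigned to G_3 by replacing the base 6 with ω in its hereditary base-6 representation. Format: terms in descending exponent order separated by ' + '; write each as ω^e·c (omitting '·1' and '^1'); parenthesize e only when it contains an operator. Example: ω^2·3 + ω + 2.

ω + 3

7 —HB3→ 2·3 + 1 —bump→ 2·4 + 1 = 9 —(−1)→ 8
8 —HB4→ 2·4 —bump→ 2·5 = 10 —(−1)→ 9
9 —HB5→ 5 + 4 —bump→ 6 + 4 = 10 —(−1)→ 9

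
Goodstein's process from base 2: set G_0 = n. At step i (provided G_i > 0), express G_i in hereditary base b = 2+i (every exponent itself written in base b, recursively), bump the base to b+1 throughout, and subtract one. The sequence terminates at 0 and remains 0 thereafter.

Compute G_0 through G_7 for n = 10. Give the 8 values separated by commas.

10, 83, 1025, 15625, 279935, 4215754, 84073323, 1937434592

[0] 10 ≡ 2^(2 + 1) + 2 (base 2). Lift 3: 84. −1: 83.
[1] 83 ≡ 3^(3 + 1) + 2 (base 3). Lift 4: 1026. −1: 1025.
[2] 1025 ≡ 4^(4 + 1) + 1 (base 4). Lift 5: 15626. −1: 15625.
[3] 15625 ≡ 5^(5 + 1) (base 5). Lift 6: 279936. −1: 279935.
[4] 279935 ≡ 5·6^6 + 5·6^5 + 5·6^4 + 5·6^3 + 5·6^2 + 5·6 + 5 (base 6). Lift 7: 4215755. −1: 4215754.
[5] 4215754 ≡ 5·7^7 + 5·7^5 + 5·7^4 + 5·7^3 + 5·7^2 + 5·7 + 4 (base 7). Lift 8: 84073324. −1: 84073323.
[6] 84073323 ≡ 5·8^8 + 5·8^5 + 5·8^4 + 5·8^3 + 5·8^2 + 5·8 + 3 (base 8). Lift 9: 1937434593. −1: 1937434592.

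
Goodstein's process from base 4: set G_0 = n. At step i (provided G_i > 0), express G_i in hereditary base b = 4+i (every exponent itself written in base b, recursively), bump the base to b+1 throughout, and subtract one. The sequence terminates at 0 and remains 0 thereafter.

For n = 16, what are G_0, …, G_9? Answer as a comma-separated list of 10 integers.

16, 24, 27, 30, 33, 36, 39, 41, 43, 45

i=0: 16 = 4^2 (b=4); 4→5: 5^2 = 25; 25−1 = 24
i=1: 24 = 4·5 + 4 (b=5); 5→6: 4·6 + 4 = 28; 28−1 = 27
i=2: 27 = 4·6 + 3 (b=6); 6→7: 4·7 + 3 = 31; 31−1 = 30
i=3: 30 = 4·7 + 2 (b=7); 7→8: 4·8 + 2 = 34; 34−1 = 33
i=4: 33 = 4·8 + 1 (b=8); 8→9: 4·9 + 1 = 37; 37−1 = 36
i=5: 36 = 4·9 (b=9); 9→10: 4·10 = 40; 40−1 = 39
i=6: 39 = 3·10 + 9 (b=10); 10→11: 3·11 + 9 = 42; 42−1 = 41
i=7: 41 = 3·11 + 8 (b=11); 11→12: 3·12 + 8 = 44; 44−1 = 43
i=8: 43 = 3·12 + 7 (b=12); 12→13: 3·13 + 7 = 46; 46−1 = 45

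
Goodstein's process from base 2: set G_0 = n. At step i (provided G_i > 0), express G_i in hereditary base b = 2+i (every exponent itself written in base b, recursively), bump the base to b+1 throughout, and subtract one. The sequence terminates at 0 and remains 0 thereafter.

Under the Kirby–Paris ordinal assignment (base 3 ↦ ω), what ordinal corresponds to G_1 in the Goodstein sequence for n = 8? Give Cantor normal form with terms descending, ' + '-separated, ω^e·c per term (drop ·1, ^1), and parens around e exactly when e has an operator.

8 —HB2→ 2^(2 + 1) —bump→ 3^(3 + 1) = 81 —(−1)→ 80
80 —HB3→ 2·3^3 + 2·3^2 + 2·3 + 2 —bump→ 2·4^4 + 2·4^2 + 2·4 + 2 = 554 —(−1)→ 553

ω^ω·2 + ω^2·2 + ω·2 + 2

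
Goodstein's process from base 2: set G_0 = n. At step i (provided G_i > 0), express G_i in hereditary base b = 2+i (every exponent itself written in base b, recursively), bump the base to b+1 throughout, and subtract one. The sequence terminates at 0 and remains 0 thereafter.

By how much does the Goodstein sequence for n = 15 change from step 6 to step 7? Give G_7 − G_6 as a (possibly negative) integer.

[0] 15 ≡ 2^(2 + 1) + 2^2 + 2 + 1 (base 2). Lift 3: 112. −1: 111.
[1] 111 ≡ 3^(3 + 1) + 3^3 + 3 (base 3). Lift 4: 1284. −1: 1283.
[2] 1283 ≡ 4^(4 + 1) + 4^4 + 3 (base 4). Lift 5: 18753. −1: 18752.
[3] 18752 ≡ 5^(5 + 1) + 5^5 + 2 (base 5). Lift 6: 326594. −1: 326593.
[4] 326593 ≡ 6^(6 + 1) + 6^6 + 1 (base 6). Lift 7: 6588345. −1: 6588344.
[5] 6588344 ≡ 7^(7 + 1) + 7^7 (base 7). Lift 8: 150994944. −1: 150994943.
[6] 150994943 ≡ 8^(8 + 1) + 7·8^7 + 7·8^6 + 7·8^5 + 7·8^4 + 7·8^3 + 7·8^2 + 7·8 + 7 (base 8). Lift 9: 3524450281. −1: 3524450280.

3373455337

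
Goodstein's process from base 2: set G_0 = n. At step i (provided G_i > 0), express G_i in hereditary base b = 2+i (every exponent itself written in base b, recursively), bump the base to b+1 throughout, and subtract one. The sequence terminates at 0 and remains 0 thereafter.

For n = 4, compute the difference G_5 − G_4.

26

base 2: 4 = 2^2; at 3: 3^3 = 27; next = 26
base 3: 26 = 2·3^2 + 2·3 + 2; at 4: 2·4^2 + 2·4 + 2 = 42; next = 41
base 4: 41 = 2·4^2 + 2·4 + 1; at 5: 2·5^2 + 2·5 + 1 = 61; next = 60
base 5: 60 = 2·5^2 + 2·5; at 6: 2·6^2 + 2·6 = 84; next = 83
base 6: 83 = 2·6^2 + 6 + 5; at 7: 2·7^2 + 7 + 5 = 110; next = 109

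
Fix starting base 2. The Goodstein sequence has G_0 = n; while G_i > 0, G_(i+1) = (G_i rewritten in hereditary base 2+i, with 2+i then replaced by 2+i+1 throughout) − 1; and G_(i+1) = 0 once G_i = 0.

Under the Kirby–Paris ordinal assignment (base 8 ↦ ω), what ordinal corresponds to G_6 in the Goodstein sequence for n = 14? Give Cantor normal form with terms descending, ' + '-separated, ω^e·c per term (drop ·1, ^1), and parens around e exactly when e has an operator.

ω^(ω + 1) + ω^5·5 + ω^4·5 + ω^3·5 + ω^2·5 + ω·5 + 3

G_0=14  [base 2] 2^(2 + 1) + 2^2 + 2  →[2↦3]→  3^(3 + 1) + 3^3 + 3 = 111  −1 ⇒ G_1=110
G_1=110  [base 3] 3^(3 + 1) + 3^3 + 2  →[3↦4]→  4^(4 + 1) + 4^4 + 2 = 1282  −1 ⇒ G_2=1281
G_2=1281  [base 4] 4^(4 + 1) + 4^4 + 1  →[4↦5]→  5^(5 + 1) + 5^5 + 1 = 18751  −1 ⇒ G_3=18750
G_3=18750  [base 5] 5^(5 + 1) + 5^5  →[5↦6]→  6^(6 + 1) + 6^6 = 326592  −1 ⇒ G_4=326591
G_4=326591  [base 6] 6^(6 + 1) + 5·6^5 + 5·6^4 + 5·6^3 + 5·6^2 + 5·6 + 5  →[6↦7]→  7^(7 + 1) + 5·7^5 + 5·7^4 + 5·7^3 + 5·7^2 + 5·7 + 5 = 5862841  −1 ⇒ G_5=5862840
G_5=5862840  [base 7] 7^(7 + 1) + 5·7^5 + 5·7^4 + 5·7^3 + 5·7^2 + 5·7 + 4  →[7↦8]→  8^(8 + 1) + 5·8^5 + 5·8^4 + 5·8^3 + 5·8^2 + 5·8 + 4 = 134404972  −1 ⇒ G_6=134404971
G_6=134404971  [base 8] 8^(8 + 1) + 5·8^5 + 5·8^4 + 5·8^3 + 5·8^2 + 5·8 + 3  →[8↦9]→  9^(9 + 1) + 5·9^5 + 5·9^4 + 5·9^3 + 5·9^2 + 5·9 + 3 = 3487116549  −1 ⇒ G_7=3487116548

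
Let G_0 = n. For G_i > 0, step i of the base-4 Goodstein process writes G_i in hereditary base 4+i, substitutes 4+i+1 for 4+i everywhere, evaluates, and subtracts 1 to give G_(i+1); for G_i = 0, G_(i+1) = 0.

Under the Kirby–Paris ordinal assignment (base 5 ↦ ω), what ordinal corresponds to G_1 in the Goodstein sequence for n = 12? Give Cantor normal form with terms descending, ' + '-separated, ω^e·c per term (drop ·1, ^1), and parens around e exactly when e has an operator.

base 4: 12 = 3·4; at 5: 3·5 = 15; next = 14
base 5: 14 = 2·5 + 4; at 6: 2·6 + 4 = 16; next = 15

ω·2 + 4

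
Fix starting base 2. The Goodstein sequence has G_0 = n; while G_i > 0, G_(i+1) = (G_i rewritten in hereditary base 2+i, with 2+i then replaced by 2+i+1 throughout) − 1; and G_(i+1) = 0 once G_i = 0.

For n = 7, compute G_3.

3127

base 2: 7 = 2^2 + 2 + 1; at 3: 3^3 + 3 + 1 = 31; next = 30
base 3: 30 = 3^3 + 3; at 4: 4^4 + 4 = 260; next = 259
base 4: 259 = 4^4 + 3; at 5: 5^5 + 3 = 3128; next = 3127
base 5: 3127 = 5^5 + 2; at 6: 6^6 + 2 = 46658; next = 46657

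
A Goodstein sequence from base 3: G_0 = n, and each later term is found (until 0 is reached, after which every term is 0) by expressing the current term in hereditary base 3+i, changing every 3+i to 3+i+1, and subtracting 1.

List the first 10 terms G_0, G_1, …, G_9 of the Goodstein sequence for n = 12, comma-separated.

G_0=12  [base 3] 3^2 + 3  →[3↦4]→  4^2 + 4 = 20  −1 ⇒ G_1=19
G_1=19  [base 4] 4^2 + 3  →[4↦5]→  5^2 + 3 = 28  −1 ⇒ G_2=27
G_2=27  [base 5] 5^2 + 2  →[5↦6]→  6^2 + 2 = 38  −1 ⇒ G_3=37
G_3=37  [base 6] 6^2 + 1  →[6↦7]→  7^2 + 1 = 50  −1 ⇒ G_4=49
G_4=49  [base 7] 7^2  →[7↦8]→  8^2 = 64  −1 ⇒ G_5=63
G_5=63  [base 8] 7·8 + 7  →[8↦9]→  7·9 + 7 = 70  −1 ⇒ G_6=69
G_6=69  [base 9] 7·9 + 6  →[9↦10]→  7·10 + 6 = 76  −1 ⇒ G_7=75
G_7=75  [base 10] 7·10 + 5  →[10↦11]→  7·11 + 5 = 82  −1 ⇒ G_8=81
G_8=81  [base 11] 7·11 + 4  →[11↦12]→  7·12 + 4 = 88  −1 ⇒ G_9=87

12, 19, 27, 37, 49, 63, 69, 75, 81, 87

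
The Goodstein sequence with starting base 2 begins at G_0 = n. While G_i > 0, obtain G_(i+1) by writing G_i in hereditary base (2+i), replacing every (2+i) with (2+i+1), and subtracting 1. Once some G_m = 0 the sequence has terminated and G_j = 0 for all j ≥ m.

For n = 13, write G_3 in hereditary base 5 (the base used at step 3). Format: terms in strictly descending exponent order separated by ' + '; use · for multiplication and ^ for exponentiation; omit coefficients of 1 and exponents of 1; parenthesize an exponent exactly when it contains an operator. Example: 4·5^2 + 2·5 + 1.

(0) 13|_2 = 2^(2 + 1) + 2^2 + 1 ↦ 3^(3 + 1) + 3^3 + 1|_3 = 109 ⇒ 108
(1) 108|_3 = 3^(3 + 1) + 3^3 ↦ 4^(4 + 1) + 4^4|_4 = 1280 ⇒ 1279
(2) 1279|_4 = 4^(4 + 1) + 3·4^3 + 3·4^2 + 3·4 + 3 ↦ 5^(5 + 1) + 3·5^3 + 3·5^2 + 3·5 + 3|_5 = 16093 ⇒ 16092
(3) 16092|_5 = 5^(5 + 1) + 3·5^3 + 3·5^2 + 3·5 + 2 ↦ 6^(6 + 1) + 3·6^3 + 3·6^2 + 3·6 + 2|_6 = 280712 ⇒ 280711

5^(5 + 1) + 3·5^3 + 3·5^2 + 3·5 + 2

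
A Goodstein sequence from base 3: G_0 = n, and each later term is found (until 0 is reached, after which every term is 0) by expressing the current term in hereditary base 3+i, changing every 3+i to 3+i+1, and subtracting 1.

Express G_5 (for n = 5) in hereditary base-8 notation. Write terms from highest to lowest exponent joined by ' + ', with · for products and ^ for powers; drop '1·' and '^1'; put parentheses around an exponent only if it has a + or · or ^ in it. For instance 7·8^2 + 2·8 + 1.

G_0=5  [base 3] 3 + 2  →[3↦4]→  4 + 2 = 6  −1 ⇒ G_1=5
G_1=5  [base 4] 4 + 1  →[4↦5]→  5 + 1 = 6  −1 ⇒ G_2=5
G_2=5  [base 5] 5  →[5↦6]→  6 = 6  −1 ⇒ G_3=5
G_3=5  [base 6] 5  →[6↦7]→  5 = 5  −1 ⇒ G_4=4
G_4=4  [base 7] 4  →[7↦8]→  4 = 4  −1 ⇒ G_5=3

3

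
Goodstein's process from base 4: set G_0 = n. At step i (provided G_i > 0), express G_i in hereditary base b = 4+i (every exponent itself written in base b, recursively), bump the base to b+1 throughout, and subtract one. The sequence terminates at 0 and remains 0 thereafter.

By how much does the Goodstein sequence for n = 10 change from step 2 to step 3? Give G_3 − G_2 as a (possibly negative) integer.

1

G_0 = 10. HB_4(10) = 2·4 + 2. Bump = 12. G_1 = 11.
G_1 = 11. HB_5(11) = 2·5 + 1. Bump = 13. G_2 = 12.
G_2 = 12. HB_6(12) = 2·6. Bump = 14. G_3 = 13.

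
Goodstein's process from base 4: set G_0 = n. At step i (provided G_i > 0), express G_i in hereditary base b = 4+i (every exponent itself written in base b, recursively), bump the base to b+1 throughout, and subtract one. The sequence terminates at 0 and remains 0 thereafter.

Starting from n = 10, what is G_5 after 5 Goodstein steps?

13

step 0: 10 = 2·4 + 2; sub 5 for 4: 2·5 + 2; = 12; G_1 = 12−1 = 11
step 1: 11 = 2·5 + 1; sub 6 for 5: 2·6 + 1; = 13; G_2 = 13−1 = 12
step 2: 12 = 2·6; sub 7 for 6: 2·7; = 14; G_3 = 14−1 = 13
step 3: 13 = 7 + 6; sub 8 for 7: 8 + 6; = 14; G_4 = 14−1 = 13
step 4: 13 = 8 + 5; sub 9 for 8: 9 + 5; = 14; G_5 = 14−1 = 13
step 5: 13 = 9 + 4; sub 10 for 9: 10 + 4; = 14; G_6 = 14−1 = 13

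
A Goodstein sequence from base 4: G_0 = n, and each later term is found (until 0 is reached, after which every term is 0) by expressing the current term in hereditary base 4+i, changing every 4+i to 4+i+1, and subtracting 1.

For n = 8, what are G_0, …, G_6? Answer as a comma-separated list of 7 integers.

8, 9, 9, 9, 9, 9, 9

[0] 8 ≡ 2·4 (base 4). Lift 5: 10. −1: 9.
[1] 9 ≡ 5 + 4 (base 5). Lift 6: 10. −1: 9.
[2] 9 ≡ 6 + 3 (base 6). Lift 7: 10. −1: 9.
[3] 9 ≡ 7 + 2 (base 7). Lift 8: 10. −1: 9.
[4] 9 ≡ 8 + 1 (base 8). Lift 9: 10. −1: 9.
[5] 9 ≡ 9 (base 9). Lift 10: 10. −1: 9.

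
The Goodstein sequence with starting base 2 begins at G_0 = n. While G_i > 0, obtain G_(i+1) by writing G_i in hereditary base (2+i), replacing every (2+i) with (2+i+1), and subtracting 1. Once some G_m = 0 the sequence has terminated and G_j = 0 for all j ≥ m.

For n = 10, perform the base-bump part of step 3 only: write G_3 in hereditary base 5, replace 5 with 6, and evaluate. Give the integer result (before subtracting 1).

279936

10 —HB2→ 2^(2 + 1) + 2 —bump→ 3^(3 + 1) + 3 = 84 —(−1)→ 83
83 —HB3→ 3^(3 + 1) + 2 —bump→ 4^(4 + 1) + 2 = 1026 —(−1)→ 1025
1025 —HB4→ 4^(4 + 1) + 1 —bump→ 5^(5 + 1) + 1 = 15626 —(−1)→ 15625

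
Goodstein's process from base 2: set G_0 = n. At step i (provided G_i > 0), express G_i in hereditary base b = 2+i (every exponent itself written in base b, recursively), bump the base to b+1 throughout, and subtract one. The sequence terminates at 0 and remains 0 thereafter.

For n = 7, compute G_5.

823543

[0] 7 ≡ 2^2 + 2 + 1 (base 2). Lift 3: 31. −1: 30.
[1] 30 ≡ 3^3 + 3 (base 3). Lift 4: 260. −1: 259.
[2] 259 ≡ 4^4 + 3 (base 4). Lift 5: 3128. −1: 3127.
[3] 3127 ≡ 5^5 + 2 (base 5). Lift 6: 46658. −1: 46657.
[4] 46657 ≡ 6^6 + 1 (base 6). Lift 7: 823544. −1: 823543.
[5] 823543 ≡ 7^7 (base 7). Lift 8: 16777216. −1: 16777215.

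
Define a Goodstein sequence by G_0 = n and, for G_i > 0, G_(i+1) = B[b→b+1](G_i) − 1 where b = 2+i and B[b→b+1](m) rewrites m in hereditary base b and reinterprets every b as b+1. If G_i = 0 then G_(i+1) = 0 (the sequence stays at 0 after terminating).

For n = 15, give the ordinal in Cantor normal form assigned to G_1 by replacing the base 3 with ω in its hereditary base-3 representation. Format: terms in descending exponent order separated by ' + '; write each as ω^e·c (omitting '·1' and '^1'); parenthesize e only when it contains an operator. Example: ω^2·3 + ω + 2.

G_0=15  [base 2] 2^(2 + 1) + 2^2 + 2 + 1  →[2↦3]→  3^(3 + 1) + 3^3 + 3 + 1 = 112  −1 ⇒ G_1=111
G_1=111  [base 3] 3^(3 + 1) + 3^3 + 3  →[3↦4]→  4^(4 + 1) + 4^4 + 4 = 1284  −1 ⇒ G_2=1283

ω^(ω + 1) + ω^ω + ω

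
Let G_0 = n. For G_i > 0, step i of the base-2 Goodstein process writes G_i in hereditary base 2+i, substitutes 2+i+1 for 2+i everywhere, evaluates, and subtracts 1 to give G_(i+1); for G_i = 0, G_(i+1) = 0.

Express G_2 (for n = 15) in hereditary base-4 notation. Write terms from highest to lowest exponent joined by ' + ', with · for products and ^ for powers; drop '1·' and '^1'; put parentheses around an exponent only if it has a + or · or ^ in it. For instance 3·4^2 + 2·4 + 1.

15 —HB2→ 2^(2 + 1) + 2^2 + 2 + 1 —bump→ 3^(3 + 1) + 3^3 + 3 + 1 = 112 —(−1)→ 111
111 —HB3→ 3^(3 + 1) + 3^3 + 3 —bump→ 4^(4 + 1) + 4^4 + 4 = 1284 —(−1)→ 1283
1283 —HB4→ 4^(4 + 1) + 4^4 + 3 —bump→ 5^(5 + 1) + 5^5 + 3 = 18753 —(−1)→ 18752

4^(4 + 1) + 4^4 + 3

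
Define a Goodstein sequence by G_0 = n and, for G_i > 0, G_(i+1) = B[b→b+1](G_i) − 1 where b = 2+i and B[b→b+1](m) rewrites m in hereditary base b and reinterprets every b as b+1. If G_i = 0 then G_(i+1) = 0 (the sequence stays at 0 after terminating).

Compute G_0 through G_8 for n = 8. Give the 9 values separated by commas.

[0] 8 ≡ 2^(2 + 1) (base 2). Lift 3: 81. −1: 80.
[1] 80 ≡ 2·3^3 + 2·3^2 + 2·3 + 2 (base 3). Lift 4: 554. −1: 553.
[2] 553 ≡ 2·4^4 + 2·4^2 + 2·4 + 1 (base 4). Lift 5: 6311. −1: 6310.
[3] 6310 ≡ 2·5^5 + 2·5^2 + 2·5 (base 5). Lift 6: 93396. −1: 93395.
[4] 93395 ≡ 2·6^6 + 2·6^2 + 6 + 5 (base 6). Lift 7: 1647196. −1: 1647195.
[5] 1647195 ≡ 2·7^7 + 2·7^2 + 7 + 4 (base 7). Lift 8: 33554572. −1: 33554571.
[6] 33554571 ≡ 2·8^8 + 2·8^2 + 8 + 3 (base 8). Lift 9: 774841152. −1: 774841151.
[7] 774841151 ≡ 2·9^9 + 2·9^2 + 9 + 2 (base 9). Lift 10: 20000000212. −1: 20000000211.

8, 80, 553, 6310, 93395, 1647195, 33554571, 774841151, 20000000211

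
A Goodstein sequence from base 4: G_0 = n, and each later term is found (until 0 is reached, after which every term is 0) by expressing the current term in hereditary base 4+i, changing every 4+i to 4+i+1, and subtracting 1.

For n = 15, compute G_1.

17

base 4: 15 = 3·4 + 3; at 5: 3·5 + 3 = 18; next = 17
base 5: 17 = 3·5 + 2; at 6: 3·6 + 2 = 20; next = 19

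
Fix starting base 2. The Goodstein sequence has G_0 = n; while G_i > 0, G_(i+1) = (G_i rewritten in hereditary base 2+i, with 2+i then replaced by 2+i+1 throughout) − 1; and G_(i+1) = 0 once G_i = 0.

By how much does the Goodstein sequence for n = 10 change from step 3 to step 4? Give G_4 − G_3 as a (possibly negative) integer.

264310

10 —HB2→ 2^(2 + 1) + 2 —bump→ 3^(3 + 1) + 3 = 84 —(−1)→ 83
83 —HB3→ 3^(3 + 1) + 2 —bump→ 4^(4 + 1) + 2 = 1026 —(−1)→ 1025
1025 —HB4→ 4^(4 + 1) + 1 —bump→ 5^(5 + 1) + 1 = 15626 —(−1)→ 15625
15625 —HB5→ 5^(5 + 1) —bump→ 6^(6 + 1) = 279936 —(−1)→ 279935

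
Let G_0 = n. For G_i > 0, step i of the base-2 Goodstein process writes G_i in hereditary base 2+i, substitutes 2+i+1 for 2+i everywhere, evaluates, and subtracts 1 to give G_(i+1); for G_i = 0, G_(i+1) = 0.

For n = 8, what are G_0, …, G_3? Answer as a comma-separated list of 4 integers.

8, 80, 553, 6310

8 —HB2→ 2^(2 + 1) —bump→ 3^(3 + 1) = 81 —(−1)→ 80
80 —HB3→ 2·3^3 + 2·3^2 + 2·3 + 2 —bump→ 2·4^4 + 2·4^2 + 2·4 + 2 = 554 —(−1)→ 553
553 —HB4→ 2·4^4 + 2·4^2 + 2·4 + 1 —bump→ 2·5^5 + 2·5^2 + 2·5 + 1 = 6311 —(−1)→ 6310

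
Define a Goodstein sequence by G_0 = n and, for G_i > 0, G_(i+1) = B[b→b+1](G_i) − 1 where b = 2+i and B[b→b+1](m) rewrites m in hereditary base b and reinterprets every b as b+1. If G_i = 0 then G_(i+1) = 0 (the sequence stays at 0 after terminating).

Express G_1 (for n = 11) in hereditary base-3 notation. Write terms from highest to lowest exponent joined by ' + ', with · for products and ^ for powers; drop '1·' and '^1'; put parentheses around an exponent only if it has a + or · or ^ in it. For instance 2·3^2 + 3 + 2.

3^(3 + 1) + 3

G_0 = 11. HB_2(11) = 2^(2 + 1) + 2 + 1. Bump = 85. G_1 = 84.
G_1 = 84. HB_3(84) = 3^(3 + 1) + 3. Bump = 1028. G_2 = 1027.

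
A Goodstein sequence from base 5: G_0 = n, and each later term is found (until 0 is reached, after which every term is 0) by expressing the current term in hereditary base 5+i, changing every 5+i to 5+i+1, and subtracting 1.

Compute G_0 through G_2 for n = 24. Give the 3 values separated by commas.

G_0 = 24. HB_5(24) = 4·5 + 4. Bump = 28. G_1 = 27.
G_1 = 27. HB_6(27) = 4·6 + 3. Bump = 31. G_2 = 30.

24, 27, 30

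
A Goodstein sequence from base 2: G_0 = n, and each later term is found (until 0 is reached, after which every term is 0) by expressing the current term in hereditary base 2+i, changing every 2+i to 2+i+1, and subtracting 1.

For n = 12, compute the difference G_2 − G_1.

958

i=0: 12 = 2^(2 + 1) + 2^2 (b=2); 2→3: 3^(3 + 1) + 3^3 = 108; 108−1 = 107
i=1: 107 = 3^(3 + 1) + 2·3^2 + 2·3 + 2 (b=3); 3→4: 4^(4 + 1) + 2·4^2 + 2·4 + 2 = 1066; 1066−1 = 1065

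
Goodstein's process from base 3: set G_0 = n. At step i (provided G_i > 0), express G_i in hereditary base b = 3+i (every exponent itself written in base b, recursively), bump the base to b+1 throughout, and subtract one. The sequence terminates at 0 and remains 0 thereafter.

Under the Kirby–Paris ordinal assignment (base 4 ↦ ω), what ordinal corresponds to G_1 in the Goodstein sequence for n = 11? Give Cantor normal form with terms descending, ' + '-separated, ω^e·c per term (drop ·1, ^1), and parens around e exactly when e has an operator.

ω^2 + 1

G_0 = 11. HB_3(11) = 3^2 + 2. Bump = 18. G_1 = 17.
G_1 = 17. HB_4(17) = 4^2 + 1. Bump = 26. G_2 = 25.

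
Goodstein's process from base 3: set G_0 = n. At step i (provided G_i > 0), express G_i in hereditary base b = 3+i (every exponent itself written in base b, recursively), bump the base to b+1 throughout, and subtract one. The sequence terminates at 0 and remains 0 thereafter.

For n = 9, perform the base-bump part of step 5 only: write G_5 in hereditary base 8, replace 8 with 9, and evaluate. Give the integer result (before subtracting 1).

25

G_0 = 9. HB_3(9) = 3^2. Bump = 16. G_1 = 15.
G_1 = 15. HB_4(15) = 3·4 + 3. Bump = 18. G_2 = 17.
G_2 = 17. HB_5(17) = 3·5 + 2. Bump = 20. G_3 = 19.
G_3 = 19. HB_6(19) = 3·6 + 1. Bump = 22. G_4 = 21.
G_4 = 21. HB_7(21) = 3·7. Bump = 24. G_5 = 23.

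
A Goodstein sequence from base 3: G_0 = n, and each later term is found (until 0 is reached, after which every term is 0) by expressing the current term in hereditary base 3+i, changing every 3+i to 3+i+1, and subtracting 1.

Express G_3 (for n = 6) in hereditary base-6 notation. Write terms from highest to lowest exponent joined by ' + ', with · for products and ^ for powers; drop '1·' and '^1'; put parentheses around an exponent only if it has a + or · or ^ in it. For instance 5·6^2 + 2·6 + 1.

step 0: 6 = 2·3; sub 4 for 3: 2·4; = 8; G_1 = 8−1 = 7
step 1: 7 = 4 + 3; sub 5 for 4: 5 + 3; = 8; G_2 = 8−1 = 7
step 2: 7 = 5 + 2; sub 6 for 5: 6 + 2; = 8; G_3 = 8−1 = 7
step 3: 7 = 6 + 1; sub 7 for 6: 7 + 1; = 8; G_4 = 8−1 = 7

6 + 1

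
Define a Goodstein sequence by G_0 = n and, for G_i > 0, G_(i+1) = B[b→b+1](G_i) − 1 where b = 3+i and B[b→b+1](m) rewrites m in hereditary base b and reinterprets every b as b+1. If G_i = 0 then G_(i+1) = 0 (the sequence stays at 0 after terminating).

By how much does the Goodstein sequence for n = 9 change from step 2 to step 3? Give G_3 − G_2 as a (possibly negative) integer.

2

step 0: 9 = 3^2; sub 4 for 3: 4^2; = 16; G_1 = 16−1 = 15
step 1: 15 = 3·4 + 3; sub 5 for 4: 3·5 + 3; = 18; G_2 = 18−1 = 17
step 2: 17 = 3·5 + 2; sub 6 for 5: 3·6 + 2; = 20; G_3 = 20−1 = 19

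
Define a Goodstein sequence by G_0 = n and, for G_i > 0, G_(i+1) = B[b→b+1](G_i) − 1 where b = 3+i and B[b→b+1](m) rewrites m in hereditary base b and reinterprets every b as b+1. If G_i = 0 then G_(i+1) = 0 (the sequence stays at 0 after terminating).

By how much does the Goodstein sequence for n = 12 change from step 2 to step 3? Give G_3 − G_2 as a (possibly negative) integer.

10

12 —HB3→ 3^2 + 3 —bump→ 4^2 + 4 = 20 —(−1)→ 19
19 —HB4→ 4^2 + 3 —bump→ 5^2 + 3 = 28 —(−1)→ 27
27 —HB5→ 5^2 + 2 —bump→ 6^2 + 2 = 38 —(−1)→ 37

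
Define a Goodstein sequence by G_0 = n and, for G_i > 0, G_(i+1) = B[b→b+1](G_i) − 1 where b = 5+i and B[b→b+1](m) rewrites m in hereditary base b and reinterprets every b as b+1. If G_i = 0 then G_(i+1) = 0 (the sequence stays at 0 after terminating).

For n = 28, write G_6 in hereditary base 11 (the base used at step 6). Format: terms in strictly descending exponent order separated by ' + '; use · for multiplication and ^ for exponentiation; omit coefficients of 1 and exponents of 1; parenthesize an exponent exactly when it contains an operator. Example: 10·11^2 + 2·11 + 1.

28 —HB5→ 5^2 + 3 —bump→ 6^2 + 3 = 39 —(−1)→ 38
38 —HB6→ 6^2 + 2 —bump→ 7^2 + 2 = 51 —(−1)→ 50
50 —HB7→ 7^2 + 1 —bump→ 8^2 + 1 = 65 —(−1)→ 64
64 —HB8→ 8^2 —bump→ 9^2 = 81 —(−1)→ 80
80 —HB9→ 8·9 + 8 —bump→ 8·10 + 8 = 88 —(−1)→ 87
87 —HB10→ 8·10 + 7 —bump→ 8·11 + 7 = 95 —(−1)→ 94
94 —HB11→ 8·11 + 6 —bump→ 8·12 + 6 = 102 —(−1)→ 101

8·11 + 6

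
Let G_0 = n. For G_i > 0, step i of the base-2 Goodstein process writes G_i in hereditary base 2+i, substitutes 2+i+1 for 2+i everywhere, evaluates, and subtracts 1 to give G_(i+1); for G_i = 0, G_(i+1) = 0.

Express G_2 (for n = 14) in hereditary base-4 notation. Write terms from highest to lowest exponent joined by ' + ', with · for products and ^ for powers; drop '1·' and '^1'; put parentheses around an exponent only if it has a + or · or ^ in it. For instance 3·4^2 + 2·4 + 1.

step 0: 14 = 2^(2 + 1) + 2^2 + 2; sub 3 for 2: 3^(3 + 1) + 3^3 + 3; = 111; G_1 = 111−1 = 110
step 1: 110 = 3^(3 + 1) + 3^3 + 2; sub 4 for 3: 4^(4 + 1) + 4^4 + 2; = 1282; G_2 = 1282−1 = 1281
step 2: 1281 = 4^(4 + 1) + 4^4 + 1; sub 5 for 4: 5^(5 + 1) + 5^5 + 1; = 18751; G_3 = 18751−1 = 18750

4^(4 + 1) + 4^4 + 1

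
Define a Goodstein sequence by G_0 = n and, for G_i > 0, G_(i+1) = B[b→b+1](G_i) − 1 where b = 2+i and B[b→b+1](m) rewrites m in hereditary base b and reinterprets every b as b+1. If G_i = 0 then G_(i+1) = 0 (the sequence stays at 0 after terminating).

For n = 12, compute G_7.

3486784574

base 2: 12 = 2^(2 + 1) + 2^2; at 3: 3^(3 + 1) + 3^3 = 108; next = 107
base 3: 107 = 3^(3 + 1) + 2·3^2 + 2·3 + 2; at 4: 4^(4 + 1) + 2·4^2 + 2·4 + 2 = 1066; next = 1065
base 4: 1065 = 4^(4 + 1) + 2·4^2 + 2·4 + 1; at 5: 5^(5 + 1) + 2·5^2 + 2·5 + 1 = 15686; next = 15685
base 5: 15685 = 5^(5 + 1) + 2·5^2 + 2·5; at 6: 6^(6 + 1) + 2·6^2 + 2·6 = 280020; next = 280019
base 6: 280019 = 6^(6 + 1) + 2·6^2 + 6 + 5; at 7: 7^(7 + 1) + 2·7^2 + 7 + 5 = 5764911; next = 5764910
base 7: 5764910 = 7^(7 + 1) + 2·7^2 + 7 + 4; at 8: 8^(8 + 1) + 2·8^2 + 8 + 4 = 134217868; next = 134217867
base 8: 134217867 = 8^(8 + 1) + 2·8^2 + 8 + 3; at 9: 9^(9 + 1) + 2·9^2 + 9 + 3 = 3486784575; next = 3486784574
base 9: 3486784574 = 9^(9 + 1) + 2·9^2 + 9 + 2; at 10: 10^(10 + 1) + 2·10^2 + 10 + 2 = 100000000212; next = 100000000211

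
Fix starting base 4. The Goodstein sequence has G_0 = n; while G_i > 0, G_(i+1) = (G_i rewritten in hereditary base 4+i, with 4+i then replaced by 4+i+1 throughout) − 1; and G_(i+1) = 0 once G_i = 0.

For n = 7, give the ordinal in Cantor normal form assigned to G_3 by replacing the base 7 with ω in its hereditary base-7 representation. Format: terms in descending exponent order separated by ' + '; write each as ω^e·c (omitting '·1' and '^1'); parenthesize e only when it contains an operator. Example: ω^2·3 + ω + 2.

step 0: 7 = 4 + 3; sub 5 for 4: 5 + 3; = 8; G_1 = 8−1 = 7
step 1: 7 = 5 + 2; sub 6 for 5: 6 + 2; = 8; G_2 = 8−1 = 7
step 2: 7 = 6 + 1; sub 7 for 6: 7 + 1; = 8; G_3 = 8−1 = 7
step 3: 7 = 7; sub 8 for 7: 8; = 8; G_4 = 8−1 = 7

ω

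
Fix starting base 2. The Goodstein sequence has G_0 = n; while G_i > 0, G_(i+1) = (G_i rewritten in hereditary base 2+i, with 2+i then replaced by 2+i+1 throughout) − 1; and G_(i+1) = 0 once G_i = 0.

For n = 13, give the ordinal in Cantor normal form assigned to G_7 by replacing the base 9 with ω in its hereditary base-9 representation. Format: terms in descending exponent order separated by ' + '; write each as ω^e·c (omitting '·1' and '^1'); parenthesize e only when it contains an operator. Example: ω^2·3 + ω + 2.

ω^(ω + 1) + ω^3·3 + ω^2·3 + ω·2 + 6

base 2: 13 = 2^(2 + 1) + 2^2 + 1; at 3: 3^(3 + 1) + 3^3 + 1 = 109; next = 108
base 3: 108 = 3^(3 + 1) + 3^3; at 4: 4^(4 + 1) + 4^4 = 1280; next = 1279
base 4: 1279 = 4^(4 + 1) + 3·4^3 + 3·4^2 + 3·4 + 3; at 5: 5^(5 + 1) + 3·5^3 + 3·5^2 + 3·5 + 3 = 16093; next = 16092
base 5: 16092 = 5^(5 + 1) + 3·5^3 + 3·5^2 + 3·5 + 2; at 6: 6^(6 + 1) + 3·6^3 + 3·6^2 + 3·6 + 2 = 280712; next = 280711
base 6: 280711 = 6^(6 + 1) + 3·6^3 + 3·6^2 + 3·6 + 1; at 7: 7^(7 + 1) + 3·7^3 + 3·7^2 + 3·7 + 1 = 5765999; next = 5765998
base 7: 5765998 = 7^(7 + 1) + 3·7^3 + 3·7^2 + 3·7; at 8: 8^(8 + 1) + 3·8^3 + 3·8^2 + 3·8 = 134219480; next = 134219479
base 8: 134219479 = 8^(8 + 1) + 3·8^3 + 3·8^2 + 2·8 + 7; at 9: 9^(9 + 1) + 3·9^3 + 3·9^2 + 2·9 + 7 = 3486786856; next = 3486786855
base 9: 3486786855 = 9^(9 + 1) + 3·9^3 + 3·9^2 + 2·9 + 6; at 10: 10^(10 + 1) + 3·10^3 + 3·10^2 + 2·10 + 6 = 100000003326; next = 100000003325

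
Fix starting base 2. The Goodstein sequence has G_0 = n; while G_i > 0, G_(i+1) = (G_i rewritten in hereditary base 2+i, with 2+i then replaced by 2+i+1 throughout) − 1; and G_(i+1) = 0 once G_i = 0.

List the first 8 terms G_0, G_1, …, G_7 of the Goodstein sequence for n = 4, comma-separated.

4, 26, 41, 60, 83, 109, 139, 173

step 0: 4 = 2^2; sub 3 for 2: 3^3; = 27; G_1 = 27−1 = 26
step 1: 26 = 2·3^2 + 2·3 + 2; sub 4 for 3: 2·4^2 + 2·4 + 2; = 42; G_2 = 42−1 = 41
step 2: 41 = 2·4^2 + 2·4 + 1; sub 5 for 4: 2·5^2 + 2·5 + 1; = 61; G_3 = 61−1 = 60
step 3: 60 = 2·5^2 + 2·5; sub 6 for 5: 2·6^2 + 2·6; = 84; G_4 = 84−1 = 83
step 4: 83 = 2·6^2 + 6 + 5; sub 7 for 6: 2·7^2 + 7 + 5; = 110; G_5 = 110−1 = 109
step 5: 109 = 2·7^2 + 7 + 4; sub 8 for 7: 2·8^2 + 8 + 4; = 140; G_6 = 140−1 = 139
step 6: 139 = 2·8^2 + 8 + 3; sub 9 for 8: 2·9^2 + 9 + 3; = 174; G_7 = 174−1 = 173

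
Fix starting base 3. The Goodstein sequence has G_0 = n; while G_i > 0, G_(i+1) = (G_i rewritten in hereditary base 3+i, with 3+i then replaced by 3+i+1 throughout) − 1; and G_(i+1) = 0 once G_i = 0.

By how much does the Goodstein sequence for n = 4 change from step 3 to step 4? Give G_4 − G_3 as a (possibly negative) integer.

-1

step 0: 4 = 3 + 1; sub 4 for 3: 4 + 1; = 5; G_1 = 5−1 = 4
step 1: 4 = 4; sub 5 for 4: 5; = 5; G_2 = 5−1 = 4
step 2: 4 = 4; sub 6 for 5: 4; = 4; G_3 = 4−1 = 3
step 3: 3 = 3; sub 7 for 6: 3; = 3; G_4 = 3−1 = 2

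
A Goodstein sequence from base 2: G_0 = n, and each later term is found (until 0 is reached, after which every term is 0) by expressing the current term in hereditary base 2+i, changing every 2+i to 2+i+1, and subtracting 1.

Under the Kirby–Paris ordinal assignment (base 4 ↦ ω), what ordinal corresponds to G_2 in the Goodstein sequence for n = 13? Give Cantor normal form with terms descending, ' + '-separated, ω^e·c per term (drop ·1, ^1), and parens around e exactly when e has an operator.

i=0: 13 = 2^(2 + 1) + 2^2 + 1 (b=2); 2→3: 3^(3 + 1) + 3^3 + 1 = 109; 109−1 = 108
i=1: 108 = 3^(3 + 1) + 3^3 (b=3); 3→4: 4^(4 + 1) + 4^4 = 1280; 1280−1 = 1279
i=2: 1279 = 4^(4 + 1) + 3·4^3 + 3·4^2 + 3·4 + 3 (b=4); 4→5: 5^(5 + 1) + 3·5^3 + 3·5^2 + 3·5 + 3 = 16093; 16093−1 = 16092

ω^(ω + 1) + ω^3·3 + ω^2·3 + ω·3 + 3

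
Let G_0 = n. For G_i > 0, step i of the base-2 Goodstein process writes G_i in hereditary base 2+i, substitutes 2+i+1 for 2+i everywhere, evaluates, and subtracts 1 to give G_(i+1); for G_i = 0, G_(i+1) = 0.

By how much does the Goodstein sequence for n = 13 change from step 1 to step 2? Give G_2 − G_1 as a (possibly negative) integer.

[0] 13 ≡ 2^(2 + 1) + 2^2 + 1 (base 2). Lift 3: 109. −1: 108.
[1] 108 ≡ 3^(3 + 1) + 3^3 (base 3). Lift 4: 1280. −1: 1279.

1171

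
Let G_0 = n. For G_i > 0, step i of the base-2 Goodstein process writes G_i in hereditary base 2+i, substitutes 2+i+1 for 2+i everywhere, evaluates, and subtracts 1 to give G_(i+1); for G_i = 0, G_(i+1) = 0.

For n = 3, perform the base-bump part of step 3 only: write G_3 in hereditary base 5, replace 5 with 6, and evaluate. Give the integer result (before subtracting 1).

2

step 0: 3 = 2 + 1; sub 3 for 2: 3 + 1; = 4; G_1 = 4−1 = 3
step 1: 3 = 3; sub 4 for 3: 4; = 4; G_2 = 4−1 = 3
step 2: 3 = 3; sub 5 for 4: 3; = 3; G_3 = 3−1 = 2
step 3: 2 = 2; sub 6 for 5: 2; = 2; G_4 = 2−1 = 1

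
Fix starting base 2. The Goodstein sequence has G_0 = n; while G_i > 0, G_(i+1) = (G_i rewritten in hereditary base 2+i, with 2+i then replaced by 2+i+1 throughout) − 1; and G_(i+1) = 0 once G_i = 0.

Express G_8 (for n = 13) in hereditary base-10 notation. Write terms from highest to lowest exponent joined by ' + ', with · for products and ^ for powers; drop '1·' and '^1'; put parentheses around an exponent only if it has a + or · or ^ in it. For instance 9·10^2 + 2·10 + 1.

G_0 = 13. HB_2(13) = 2^(2 + 1) + 2^2 + 1. Bump = 109. G_1 = 108.
G_1 = 108. HB_3(108) = 3^(3 + 1) + 3^3. Bump = 1280. G_2 = 1279.
G_2 = 1279. HB_4(1279) = 4^(4 + 1) + 3·4^3 + 3·4^2 + 3·4 + 3. Bump = 16093. G_3 = 16092.
G_3 = 16092. HB_5(16092) = 5^(5 + 1) + 3·5^3 + 3·5^2 + 3·5 + 2. Bump = 280712. G_4 = 280711.
G_4 = 280711. HB_6(280711) = 6^(6 + 1) + 3·6^3 + 3·6^2 + 3·6 + 1. Bump = 5765999. G_5 = 5765998.
G_5 = 5765998. HB_7(5765998) = 7^(7 + 1) + 3·7^3 + 3·7^2 + 3·7. Bump = 134219480. G_6 = 134219479.
G_6 = 134219479. HB_8(134219479) = 8^(8 + 1) + 3·8^3 + 3·8^2 + 2·8 + 7. Bump = 3486786856. G_7 = 3486786855.
G_7 = 3486786855. HB_9(3486786855) = 9^(9 + 1) + 3·9^3 + 3·9^2 + 2·9 + 6. Bump = 100000003326. G_8 = 100000003325.
G_8 = 100000003325. HB_10(100000003325) = 10^(10 + 1) + 3·10^3 + 3·10^2 + 2·10 + 5. Bump = 3138428381104. G_9 = 3138428381103.

10^(10 + 1) + 3·10^3 + 3·10^2 + 2·10 + 5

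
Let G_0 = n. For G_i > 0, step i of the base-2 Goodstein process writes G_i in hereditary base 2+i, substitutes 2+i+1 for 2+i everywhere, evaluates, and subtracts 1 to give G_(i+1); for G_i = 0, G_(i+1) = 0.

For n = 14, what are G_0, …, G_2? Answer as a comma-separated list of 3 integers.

14, 110, 1281

14 —HB2→ 2^(2 + 1) + 2^2 + 2 —bump→ 3^(3 + 1) + 3^3 + 3 = 111 —(−1)→ 110
110 —HB3→ 3^(3 + 1) + 3^3 + 2 —bump→ 4^(4 + 1) + 4^4 + 2 = 1282 —(−1)→ 1281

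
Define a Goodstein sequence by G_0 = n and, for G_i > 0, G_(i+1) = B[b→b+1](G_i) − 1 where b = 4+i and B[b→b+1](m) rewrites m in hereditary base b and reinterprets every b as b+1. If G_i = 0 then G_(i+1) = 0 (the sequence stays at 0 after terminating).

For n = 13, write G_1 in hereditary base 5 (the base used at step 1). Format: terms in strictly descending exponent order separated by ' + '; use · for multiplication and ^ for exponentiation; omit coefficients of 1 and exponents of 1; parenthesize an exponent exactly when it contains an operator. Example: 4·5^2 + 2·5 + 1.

[0] 13 ≡ 3·4 + 1 (base 4). Lift 5: 16. −1: 15.
[1] 15 ≡ 3·5 (base 5). Lift 6: 18. −1: 17.

3·5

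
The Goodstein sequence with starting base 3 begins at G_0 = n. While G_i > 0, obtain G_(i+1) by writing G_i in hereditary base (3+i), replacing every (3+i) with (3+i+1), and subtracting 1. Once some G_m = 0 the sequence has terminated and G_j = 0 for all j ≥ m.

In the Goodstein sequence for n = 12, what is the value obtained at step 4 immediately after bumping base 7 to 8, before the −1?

(0) 12|_3 = 3^2 + 3 ↦ 4^2 + 4|_4 = 20 ⇒ 19
(1) 19|_4 = 4^2 + 3 ↦ 5^2 + 3|_5 = 28 ⇒ 27
(2) 27|_5 = 5^2 + 2 ↦ 6^2 + 2|_6 = 38 ⇒ 37
(3) 37|_6 = 6^2 + 1 ↦ 7^2 + 1|_7 = 50 ⇒ 49
(4) 49|_7 = 7^2 ↦ 8^2|_8 = 64 ⇒ 63

64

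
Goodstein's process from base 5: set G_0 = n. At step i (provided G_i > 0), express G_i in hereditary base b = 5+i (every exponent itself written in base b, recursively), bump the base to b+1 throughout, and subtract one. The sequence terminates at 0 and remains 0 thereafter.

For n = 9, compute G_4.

9 —HB5→ 5 + 4 —bump→ 6 + 4 = 10 —(−1)→ 9
9 —HB6→ 6 + 3 —bump→ 7 + 3 = 10 —(−1)→ 9
9 —HB7→ 7 + 2 —bump→ 8 + 2 = 10 —(−1)→ 9
9 —HB8→ 8 + 1 —bump→ 9 + 1 = 10 —(−1)→ 9

9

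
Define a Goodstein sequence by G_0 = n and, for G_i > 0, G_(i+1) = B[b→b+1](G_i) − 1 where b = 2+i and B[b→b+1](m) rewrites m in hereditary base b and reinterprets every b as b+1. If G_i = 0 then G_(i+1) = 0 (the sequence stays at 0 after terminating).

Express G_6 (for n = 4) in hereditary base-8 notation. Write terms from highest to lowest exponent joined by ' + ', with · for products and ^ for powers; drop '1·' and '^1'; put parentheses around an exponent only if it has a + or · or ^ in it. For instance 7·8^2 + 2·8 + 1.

i=0: 4 = 2^2 (b=2); 2→3: 3^3 = 27; 27−1 = 26
i=1: 26 = 2·3^2 + 2·3 + 2 (b=3); 3→4: 2·4^2 + 2·4 + 2 = 42; 42−1 = 41
i=2: 41 = 2·4^2 + 2·4 + 1 (b=4); 4→5: 2·5^2 + 2·5 + 1 = 61; 61−1 = 60
i=3: 60 = 2·5^2 + 2·5 (b=5); 5→6: 2·6^2 + 2·6 = 84; 84−1 = 83
i=4: 83 = 2·6^2 + 6 + 5 (b=6); 6→7: 2·7^2 + 7 + 5 = 110; 110−1 = 109
i=5: 109 = 2·7^2 + 7 + 4 (b=7); 7→8: 2·8^2 + 8 + 4 = 140; 140−1 = 139
i=6: 139 = 2·8^2 + 8 + 3 (b=8); 8→9: 2·9^2 + 9 + 3 = 174; 174−1 = 173

2·8^2 + 8 + 3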